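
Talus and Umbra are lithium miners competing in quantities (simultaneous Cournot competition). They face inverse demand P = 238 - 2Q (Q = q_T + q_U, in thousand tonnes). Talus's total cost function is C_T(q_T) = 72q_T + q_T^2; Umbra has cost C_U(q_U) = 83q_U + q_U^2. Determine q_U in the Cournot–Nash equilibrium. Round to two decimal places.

18.69

Talus's profit: π_T = (238 - 2Q)q_T - (72q_T + q_T²). Setting ∂π_T/∂q_T = 0: 166 - 6q_T - 2(q_U) = 0.
Umbra's first-order condition: 155 - 6q_U - 2(q_T) = 0.
Rearranging gives the reaction functions q_T = (166 - 2q_U)/6 and q_U = (155 - 2q_T)/6.
Substituting one into the other gives q_T = 343/16 and q_U = 299/16.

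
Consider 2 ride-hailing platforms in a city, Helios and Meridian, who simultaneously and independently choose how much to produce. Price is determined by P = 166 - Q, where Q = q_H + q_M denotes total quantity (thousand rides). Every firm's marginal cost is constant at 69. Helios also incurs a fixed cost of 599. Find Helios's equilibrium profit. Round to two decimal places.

446.44

Each firm earns π_i = (166 - Q)q_i - 69q_i.
First-order condition (treating rivals' output as given): 97 - 2q_i - q_j = 0.
With identical firms every q_j equals q_i, so q_j = q_i and 97 = 3q_i, giving q_i = 97/3.
Price P = 166 - 194/3 = 304/3.
Helios's profit: (304/3 - 69)·(97/3) - 599 = 446.4444.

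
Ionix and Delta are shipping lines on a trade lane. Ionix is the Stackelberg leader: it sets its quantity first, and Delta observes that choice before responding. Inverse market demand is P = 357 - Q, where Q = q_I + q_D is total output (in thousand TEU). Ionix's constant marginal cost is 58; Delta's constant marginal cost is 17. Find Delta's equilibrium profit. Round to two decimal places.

11130.25

The follower Delta best-responds to any q_I: π_D = (357 - Q)q_D - 17q_D.
Setting the follower's marginal profit to zero, 340 - q_I - 2q_D = 0, i.e. q_D = (340 - q_I)/2.
Ionix substitutes q_D(q_I) into its own profit: π_I = q_I(357 - q_I - (340 - q_I)/2) - 58q_I = (187 - (1/2)q_I)q_I - 58q_I.
Maximising: ∂π_I/∂q_I = 129 - q_I = 0, giving q_I = 129.
Then q_D = (340 - 129)/2 = 211/2.
Price P = 357 - 469/2 = 245/2.
Delta's profit: (245/2 - 17)·(211/2) = 11130.2500.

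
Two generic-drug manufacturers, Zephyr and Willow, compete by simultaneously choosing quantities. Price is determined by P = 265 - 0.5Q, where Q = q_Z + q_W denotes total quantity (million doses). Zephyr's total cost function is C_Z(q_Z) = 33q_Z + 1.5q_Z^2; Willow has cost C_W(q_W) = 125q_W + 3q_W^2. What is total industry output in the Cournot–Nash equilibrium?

72

Zephyr's profit: π_Z = (265 - 0.5Q)q_Z - (33q_Z + (3/2)q_Z²). Setting ∂π_Z/∂q_Z = 0: 232 - 4q_Z - (1/2)(q_W) = 0.
Willow's first-order condition: 140 - 7q_W - (1/2)(q_Z) = 0.
Best responses: q_Z = (232 - (1/2)q_W)/4, q_W = (140 - (1/2)q_Z)/7.
Solving the pair: q_Z = 56, q_W = 16.
Total output Q = 56 + 16 = 72.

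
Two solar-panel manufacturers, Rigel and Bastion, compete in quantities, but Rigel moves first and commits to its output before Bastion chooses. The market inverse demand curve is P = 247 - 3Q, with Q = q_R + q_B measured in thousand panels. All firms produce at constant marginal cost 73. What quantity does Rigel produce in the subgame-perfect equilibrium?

29

Solve by backward induction. Given q_R, the follower Bastion maximises π_B = (247 - 3q_R - 3q_B)q_B - 73q_B.
∂π_B/∂q_B = 174 - 3q_R - 6q_B = 0 gives the reaction function q_B = (174 - 3q_R)/6.
Rigel substitutes q_B(q_R) into its own profit: π_R = q_R(247 - 3q_R - (174 - 3q_R)/2) - 73q_R = (160 - (3/2)q_R)q_R - 73q_R.
Leader FOC: 87 - 3q_R = 0, so q_R = 29.
Then q_B = (174 - 3·29)/6 = 29/2.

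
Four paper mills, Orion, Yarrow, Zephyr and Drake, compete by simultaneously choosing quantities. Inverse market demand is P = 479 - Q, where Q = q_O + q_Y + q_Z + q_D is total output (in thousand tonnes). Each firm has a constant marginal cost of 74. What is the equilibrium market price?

Each firm earns π_i = (479 - Q)q_i - 74q_i.
First-order condition (treating rivals' output as given): 405 - 2q_i - Σ_{j≠i} q_j = 0.
By symmetry each firm produces the same amount; substituting Σ_{j≠i} q_j = 3q_i yields q_i = 405/5 = 81.
Total output Q = 324, so price P = 479 - 324 = 155.

155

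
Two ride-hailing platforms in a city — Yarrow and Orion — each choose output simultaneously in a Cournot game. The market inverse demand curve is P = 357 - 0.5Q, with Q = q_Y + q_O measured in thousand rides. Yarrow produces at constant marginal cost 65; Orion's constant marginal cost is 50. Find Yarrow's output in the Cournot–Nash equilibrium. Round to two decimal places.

Yarrow's profit: π_Y = (357 - 0.5Q)q_Y - (65q_Y). Setting ∂π_Y/∂q_Y = 0: 292 - q_Y - (1/2)(q_O) = 0.
Orion's first-order condition: 307 - q_O - (1/2)(q_Y) = 0.
So q_Y = (292 - (1/2)q_O) and q_O = (307 - (1/2)q_Y).
Solving the pair: q_Y = 554/3, q_O = 644/3.

184.67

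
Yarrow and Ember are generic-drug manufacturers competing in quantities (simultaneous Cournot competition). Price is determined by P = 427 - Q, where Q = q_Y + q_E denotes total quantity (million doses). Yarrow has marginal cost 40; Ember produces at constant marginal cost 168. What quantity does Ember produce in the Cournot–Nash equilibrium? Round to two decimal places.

43.67

Yarrow's profit: π_Y = (427 - Q)q_Y - (40q_Y). Setting ∂π_Y/∂q_Y = 0: 387 - 2q_Y - (q_E) = 0.
Ember's first-order condition: 259 - 2q_E - (q_Y) = 0.
So q_Y = (387 - q_E)/2 and q_E = (259 - q_Y)/2.
Solving the pair: q_Y = 515/3, q_E = 131/3.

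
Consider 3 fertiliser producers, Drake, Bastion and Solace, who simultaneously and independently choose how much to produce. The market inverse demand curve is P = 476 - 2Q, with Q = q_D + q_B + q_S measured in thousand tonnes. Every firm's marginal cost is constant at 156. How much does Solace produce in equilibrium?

Each firm earns π_i = (476 - 2Q)q_i - 156q_i.
Setting ∂π_i/∂q_i = 0 with rivals' quantities fixed: 320 - 4q_i - 2·Σ_{j≠i} q_j = 0.
By symmetry each firm produces the same amount; substituting Σ_{j≠i} q_j = 2q_i yields q_i = 320/8 = 40.

40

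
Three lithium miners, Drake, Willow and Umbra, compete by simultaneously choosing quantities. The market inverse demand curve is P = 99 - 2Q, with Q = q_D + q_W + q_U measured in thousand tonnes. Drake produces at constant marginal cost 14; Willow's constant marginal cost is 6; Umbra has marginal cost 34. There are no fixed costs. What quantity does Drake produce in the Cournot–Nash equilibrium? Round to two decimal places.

12.13

Drake's profit: π_D = (99 - 2Q)q_D - (14q_D). Setting ∂π_D/∂q_D = 0: 85 - 4q_D - 2(q_W + q_U) = 0.
Willow's first-order condition: 93 - 4q_W - 2(q_D + q_U) = 0.
Umbra's first-order condition: 65 - 4q_U - 2(q_D + q_W) = 0.
Adding the 3 first-order conditions: 243 − 8Q = 0, so Q = 243/8.
Back-substituting: q_D = (85 − 243/4)/2 = 97/8, q_W = (93 − 243/4)/2 = 129/8, q_U = (65 − 243/4)/2 = 17/8.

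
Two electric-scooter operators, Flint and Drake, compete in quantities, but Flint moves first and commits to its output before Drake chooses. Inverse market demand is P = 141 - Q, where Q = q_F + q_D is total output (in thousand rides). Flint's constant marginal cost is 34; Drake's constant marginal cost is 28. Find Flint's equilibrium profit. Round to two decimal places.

The follower Drake best-responds to any q_F: π_D = (141 - Q)q_D - 28q_D.
Follower FOC: 113 - q_F - 2q_D = 0, so q_D(q_F) = (113 - q_F)/2.
The leader anticipates this reaction. Substituting into P = 141 - Q gives P = 169/2 - (1/2)q_F, so π_F = (169/2 - (1/2)q_F)q_F - 34q_F.
Leader FOC: 101/2 - q_F = 0, so q_F = 101/2.
Then q_D = (113 - 101/2)/2 = 125/4.
Price P = 141 - 327/4 = 237/4.
Flint's profit: (237/4 - 34)·(101/2) = 1275.1250.

1275.13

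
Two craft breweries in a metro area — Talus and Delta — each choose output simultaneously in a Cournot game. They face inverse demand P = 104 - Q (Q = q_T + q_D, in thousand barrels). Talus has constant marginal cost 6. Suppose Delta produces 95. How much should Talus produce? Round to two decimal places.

1.50

With the rival's output fixed at 95, Talus's profit is π_T = (104 - 95 - q_T)q_T - (6q_T) = (9 - q_T)q_T - (6q_T).
∂π_T/∂q_T = 3 - 2q_T = 0, so q_T = 3/2.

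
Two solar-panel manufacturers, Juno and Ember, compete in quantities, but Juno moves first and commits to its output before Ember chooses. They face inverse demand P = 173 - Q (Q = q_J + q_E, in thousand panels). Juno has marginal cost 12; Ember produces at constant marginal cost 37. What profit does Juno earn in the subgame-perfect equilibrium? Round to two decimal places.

Solve by backward induction. Given q_J, the follower Ember maximises π_E = (173 - q_J - q_E)q_E - 37q_E.
Follower FOC: 136 - q_J - 2q_E = 0, so q_E(q_J) = (136 - q_J)/2.
The leader anticipates this reaction. Substituting into P = 173 - Q gives P = 105 - (1/2)q_J, so π_J = (105 - (1/2)q_J)q_J - 12q_J.
Maximising: ∂π_J/∂q_J = 93 - q_J = 0, giving q_J = 93.
Then q_E = (136 - 93)/2 = 43/2.
Price P = 173 - 229/2 = 117/2.
Juno's profit: (117/2 - 12)·93 = 4324.5000.

4324.50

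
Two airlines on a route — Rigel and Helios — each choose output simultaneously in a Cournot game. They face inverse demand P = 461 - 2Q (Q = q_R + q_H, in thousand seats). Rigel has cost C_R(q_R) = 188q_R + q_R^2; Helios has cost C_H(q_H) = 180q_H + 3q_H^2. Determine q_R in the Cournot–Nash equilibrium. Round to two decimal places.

Rigel's profit: π_R = (461 - 2Q)q_R - (188q_R + q_R²). Setting ∂π_R/∂q_R = 0: 273 - 6q_R - 2(q_H) = 0.
Helios's first-order condition: 281 - 10q_H - 2(q_R) = 0.
Best responses: q_R = (273 - 2q_H)/6, q_H = (281 - 2q_R)/10.
Substituting one into the other gives q_R = 271/7 and q_H = 285/14.

38.71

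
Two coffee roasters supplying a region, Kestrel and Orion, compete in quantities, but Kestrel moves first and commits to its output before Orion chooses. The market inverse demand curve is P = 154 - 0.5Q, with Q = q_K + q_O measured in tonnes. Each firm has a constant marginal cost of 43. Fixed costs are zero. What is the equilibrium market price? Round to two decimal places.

Solve by backward induction. Given q_K, the follower Orion maximises π_O = (154 - (1/2)q_K - (1/2)q_O)q_O - 43q_O.
Follower FOC: 111 - (1/2)q_K - q_O = 0, so q_O(q_K) = (111 - (1/2)q_K).
Kestrel substitutes q_O(q_K) into its own profit: π_K = q_K(154 - (1/2)q_K - (111 - (1/2)q_K)/2) - 43q_K = (197/2 - (1/4)q_K)q_K - 43q_K.
The leader's first-order condition 111/2 - (1/2)q_K = 0 yields q_K = 111.
Then q_O = (111 - (1/2)·111) = 111/2.
Total output Q = 333/2, so price P = 154 - (1/2)·(333/2) = 283/4.

70.75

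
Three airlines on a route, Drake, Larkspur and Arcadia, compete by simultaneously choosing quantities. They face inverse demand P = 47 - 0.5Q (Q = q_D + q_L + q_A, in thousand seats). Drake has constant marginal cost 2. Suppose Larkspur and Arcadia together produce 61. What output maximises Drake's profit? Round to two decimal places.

With rivals' combined output fixed at 61, Drake's profit is π_D = (47 - (1/2)·61 - (1/2)q_D)q_D - (2q_D) = (33/2 - (1/2)q_D)q_D - (2q_D).
∂π_D/∂q_D = 29/2 - q_D = 0, so q_D = 29/2.

14.50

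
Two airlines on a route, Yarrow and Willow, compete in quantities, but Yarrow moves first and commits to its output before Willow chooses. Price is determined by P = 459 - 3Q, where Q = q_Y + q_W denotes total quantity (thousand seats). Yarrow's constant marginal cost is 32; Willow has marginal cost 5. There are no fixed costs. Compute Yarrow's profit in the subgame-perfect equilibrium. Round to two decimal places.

Solve by backward induction. Given q_Y, the follower Willow maximises π_W = (459 - 3q_Y - 3q_W)q_W - 5q_W.
Setting the follower's marginal profit to zero, 454 - 3q_Y - 6q_W = 0, i.e. q_W = (454 - 3q_Y)/6.
Yarrow substitutes q_W(q_Y) into its own profit: π_Y = q_Y(459 - 3q_Y - (454 - 3q_Y)/2) - 32q_Y = (232 - (3/2)q_Y)q_Y - 32q_Y.
Maximising: ∂π_Y/∂q_Y = 200 - 3q_Y = 0, giving q_Y = 200/3.
Then q_W = (454 - 3·(200/3))/6 = 127/3.
Price P = 459 - 3·109 = 132.
Yarrow's profit: (132 - 32)·(200/3) = 6666.6667.

6666.67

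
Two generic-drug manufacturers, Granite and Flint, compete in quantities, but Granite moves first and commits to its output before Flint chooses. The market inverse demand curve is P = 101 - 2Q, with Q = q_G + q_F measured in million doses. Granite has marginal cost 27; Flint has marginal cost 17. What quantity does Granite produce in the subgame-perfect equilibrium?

16

The follower Flint best-responds to any q_G: π_F = (101 - 2Q)q_F - 17q_F.
∂π_F/∂q_F = 84 - 2q_G - 4q_F = 0 gives the reaction function q_F = (84 - 2q_G)/4.
The leader anticipates this reaction. Substituting into P = 101 - 2Q gives P = 59 - q_G, so π_G = (59 - q_G)q_G - 27q_G.
The leader's first-order condition 32 - 2q_G = 0 yields q_G = 16.
Then q_F = (84 - 2·16)/4 = 13.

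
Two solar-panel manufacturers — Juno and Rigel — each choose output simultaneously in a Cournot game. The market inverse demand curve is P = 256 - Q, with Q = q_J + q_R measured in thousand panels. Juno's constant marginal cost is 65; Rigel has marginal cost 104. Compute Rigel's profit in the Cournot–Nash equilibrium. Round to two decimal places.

Juno's profit: π_J = (256 - Q)q_J - (65q_J). Setting ∂π_J/∂q_J = 0: 191 - 2q_J - (q_R) = 0.
Rigel's first-order condition: 152 - 2q_R - (q_J) = 0.
So q_J = (191 - q_R)/2 and q_R = (152 - q_J)/2.
Substituting one into the other gives q_J = 230/3 and q_R = 113/3.
Price P = 256 - 343/3 = 425/3.
Rigel's profit: (425/3 - 104)·(113/3) = 1418.7778.

1418.78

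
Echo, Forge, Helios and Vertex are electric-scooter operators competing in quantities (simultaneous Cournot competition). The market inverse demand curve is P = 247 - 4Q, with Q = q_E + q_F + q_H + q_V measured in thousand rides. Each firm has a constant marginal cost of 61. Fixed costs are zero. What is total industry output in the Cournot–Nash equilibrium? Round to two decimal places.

37.20

Each firm earns π_i = (247 - 4Q)q_i - 61q_i.
First-order condition (treating rivals' output as given): 186 - 8q_i - 4·Σ_{j≠i} q_j = 0.
With identical firms every q_j equals q_i, so Σ_{j≠i} q_j = 3q_i and 186 = 20q_i, giving q_i = 93/10.
Total output Q = 93/10 + 93/10 + 93/10 + 93/10 = 186/5.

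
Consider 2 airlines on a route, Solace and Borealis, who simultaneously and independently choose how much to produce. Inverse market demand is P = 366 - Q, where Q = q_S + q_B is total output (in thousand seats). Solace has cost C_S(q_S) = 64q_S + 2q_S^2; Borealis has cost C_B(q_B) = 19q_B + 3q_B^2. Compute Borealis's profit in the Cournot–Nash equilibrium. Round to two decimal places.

5737.26

Solace's profit: π_S = (366 - Q)q_S - (64q_S + 2q_S²). Setting ∂π_S/∂q_S = 0: 302 - 6q_S - (q_B) = 0.
Borealis's first-order condition: 347 - 8q_B - (q_S) = 0.
Rearranging gives the reaction functions q_S = (302 - q_B)/6 and q_B = (347 - q_S)/8.
Solving the pair: q_S = 44.0213, q_B = 1780/47.
Price P = 366 - 81.8936 = 284.1064.
Borealis's profit: 284.1064·(1780/47) - 19·(1780/47) - 3(1780/47)² = 5737.2567.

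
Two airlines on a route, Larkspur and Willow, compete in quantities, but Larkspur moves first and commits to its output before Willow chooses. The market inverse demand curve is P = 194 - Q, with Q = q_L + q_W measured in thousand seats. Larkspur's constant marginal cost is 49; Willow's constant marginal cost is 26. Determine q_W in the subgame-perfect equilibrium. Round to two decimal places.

Solve by backward induction. Given q_L, the follower Willow maximises π_W = (194 - q_L - q_W)q_W - 26q_W.
Follower FOC: 168 - q_L - 2q_W = 0, so q_W(q_L) = (168 - q_L)/2.
The leader anticipates this reaction. Substituting into P = 194 - Q gives P = 110 - (1/2)q_L, so π_L = (110 - (1/2)q_L)q_L - 49q_L.
The leader's first-order condition 61 - q_L = 0 yields q_L = 61.
Then q_W = (168 - 61)/2 = 107/2.

53.50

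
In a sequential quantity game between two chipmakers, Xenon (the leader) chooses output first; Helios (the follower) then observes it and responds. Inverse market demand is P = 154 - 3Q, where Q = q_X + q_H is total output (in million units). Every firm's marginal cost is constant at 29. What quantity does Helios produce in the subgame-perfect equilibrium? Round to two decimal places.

Solve by backward induction. Given q_X, the follower Helios maximises π_H = (154 - 3q_X - 3q_H)q_H - 29q_H.
Follower FOC: 125 - 3q_X - 6q_H = 0, so q_H(q_X) = (125 - 3q_X)/6.
Xenon substitutes q_H(q_X) into its own profit: π_X = q_X(154 - 3q_X - (125 - 3q_X)/2) - 29q_X = (183/2 - (3/2)q_X)q_X - 29q_X.
Maximising: ∂π_X/∂q_X = 125/2 - 3q_X = 0, giving q_X = 125/6.
Then q_H = (125 - 3·(125/6))/6 = 125/12.

10.42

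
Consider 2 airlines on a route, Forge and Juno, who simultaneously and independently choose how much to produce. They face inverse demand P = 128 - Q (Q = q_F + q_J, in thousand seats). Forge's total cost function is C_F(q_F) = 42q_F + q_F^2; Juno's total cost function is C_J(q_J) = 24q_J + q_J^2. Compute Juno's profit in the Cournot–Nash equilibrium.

968

Forge's profit: π_F = (128 - Q)q_F - (42q_F + q_F²). Setting ∂π_F/∂q_F = 0: 86 - 4q_F - (q_J) = 0.
Juno's profit: π_J = (128 - Q)q_J - (24q_J + q_J²). Setting ∂π_J/∂q_J = 0: 104 - 4q_J - (q_F) = 0.
So q_F = (86 - q_J)/4 and q_J = (104 - q_F)/4.
Substituting one into the other gives q_F = 16 and q_J = 22.
Price P = 128 - 38 = 90.
Juno's profit: 90·22 - 24·22 - 22² = 968.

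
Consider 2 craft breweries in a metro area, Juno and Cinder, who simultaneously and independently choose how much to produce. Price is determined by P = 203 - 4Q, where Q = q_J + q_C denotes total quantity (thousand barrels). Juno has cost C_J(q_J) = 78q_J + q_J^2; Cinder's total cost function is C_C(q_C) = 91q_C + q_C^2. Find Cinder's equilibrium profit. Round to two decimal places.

272.39

Juno's profit: π_J = (203 - 4Q)q_J - (78q_J + q_J²). Setting ∂π_J/∂q_J = 0: 125 - 10q_J - 4(q_C) = 0.
Cinder's first-order condition: 112 - 10q_C - 4(q_J) = 0.
Rearranging gives the reaction functions q_J = (125 - 4q_C)/10 and q_C = (112 - 4q_J)/10.
Solving the pair: q_J = 401/42, q_C = 155/21.
Price P = 203 - 4·(237/14) = 947/7.
Cinder's profit: (947/7)·(155/21) - 91·(155/21) - (155/21)² = 272.3923.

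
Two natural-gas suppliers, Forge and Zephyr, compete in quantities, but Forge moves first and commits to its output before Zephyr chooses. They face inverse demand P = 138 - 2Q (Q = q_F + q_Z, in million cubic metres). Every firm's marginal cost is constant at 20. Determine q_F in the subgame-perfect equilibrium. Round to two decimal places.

29.50

The follower Zephyr best-responds to any q_F: π_Z = (138 - 2Q)q_Z - 20q_Z.
∂π_Z/∂q_Z = 118 - 2q_F - 4q_Z = 0 gives the reaction function q_Z = (118 - 2q_F)/4.
Forge substitutes q_Z(q_F) into its own profit: π_F = q_F(138 - 2q_F - (118 - 2q_F)/2) - 20q_F = (79 - q_F)q_F - 20q_F.
Maximising: ∂π_F/∂q_F = 59 - 2q_F = 0, giving q_F = 59/2.
Then q_Z = (118 - 2·(59/2))/4 = 59/4.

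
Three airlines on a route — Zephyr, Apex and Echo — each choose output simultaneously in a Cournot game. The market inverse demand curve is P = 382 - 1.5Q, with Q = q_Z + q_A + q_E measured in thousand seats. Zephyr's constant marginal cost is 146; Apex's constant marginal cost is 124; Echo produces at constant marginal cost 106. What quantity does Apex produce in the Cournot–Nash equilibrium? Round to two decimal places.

Zephyr's profit: π_Z = (382 - 1.5Q)q_Z - (146q_Z). Setting ∂π_Z/∂q_Z = 0: 236 - 3q_Z - (3/2)(q_A + q_E) = 0.
Apex's first-order condition: 258 - 3q_A - (3/2)(q_Z + q_E) = 0.
Echo's first-order condition: 276 - 3q_E - (3/2)(q_Z + q_A) = 0.
Summing all 3 equations gives 770 − 6Q = 0, hence Q = 385/3.
Back-substituting: q_Z = (236 − 385/2)/(3/2) = 29, q_A = (258 − 385/2)/(3/2) = 131/3, q_E = (276 − 385/2)/(3/2) = 167/3.

43.67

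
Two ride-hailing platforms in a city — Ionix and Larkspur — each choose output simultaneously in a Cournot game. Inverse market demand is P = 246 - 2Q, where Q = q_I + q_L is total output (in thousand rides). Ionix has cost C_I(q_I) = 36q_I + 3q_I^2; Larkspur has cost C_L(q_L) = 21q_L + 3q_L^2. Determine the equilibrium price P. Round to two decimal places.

173.50

Ionix's profit: π_I = (246 - 2Q)q_I - (36q_I + 3q_I²). Setting ∂π_I/∂q_I = 0: 210 - 10q_I - 2(q_L) = 0.
Larkspur's profit: π_L = (246 - 2Q)q_L - (21q_L + 3q_L²). Setting ∂π_L/∂q_L = 0: 225 - 10q_L - 2(q_I) = 0.
Rearranging gives the reaction functions q_I = (210 - 2q_L)/10 and q_L = (225 - 2q_I)/10.
Solving the pair: q_I = 275/16, q_L = 305/16.
Total output Q = 145/4, so price P = 246 - 2·(145/4) = 347/2.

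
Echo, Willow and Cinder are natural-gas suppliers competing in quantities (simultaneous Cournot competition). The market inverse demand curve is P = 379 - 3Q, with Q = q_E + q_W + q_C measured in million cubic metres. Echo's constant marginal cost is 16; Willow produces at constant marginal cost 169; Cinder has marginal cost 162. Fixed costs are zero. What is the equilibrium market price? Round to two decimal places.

181.50

Echo's profit: π_E = (379 - 3Q)q_E - (16q_E). Setting ∂π_E/∂q_E = 0: 363 - 6q_E - 3(q_W + q_C) = 0.
Willow's profit: π_W = (379 - 3Q)q_W - (169q_W). Setting ∂π_W/∂q_W = 0: 210 - 6q_W - 3(q_E + q_C) = 0.
Cinder's first-order condition: 217 - 6q_C - 3(q_E + q_W) = 0.
Adding the 3 conditions: 790 − 6Q − 6Q = 0, i.e. Q = 395/6.
Back-substituting: q_E = (363 − 395/2)/3 = 331/6, q_W = (210 − 395/2)/3 = 25/6, q_C = (217 − 395/2)/3 = 13/2.
Total output Q = 395/6, so price P = 379 - 3·(395/6) = 363/2.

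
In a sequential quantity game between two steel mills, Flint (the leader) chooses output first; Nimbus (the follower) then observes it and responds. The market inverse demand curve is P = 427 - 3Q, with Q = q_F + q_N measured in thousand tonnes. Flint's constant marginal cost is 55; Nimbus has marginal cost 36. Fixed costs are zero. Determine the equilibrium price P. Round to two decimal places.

Solve by backward induction. Given q_F, the follower Nimbus maximises π_N = (427 - 3q_F - 3q_N)q_N - 36q_N.
Follower FOC: 391 - 3q_F - 6q_N = 0, so q_N(q_F) = (391 - 3q_F)/6.
The leader anticipates this reaction. Substituting into P = 427 - 3Q gives P = 463/2 - (3/2)q_F, so π_F = (463/2 - (3/2)q_F)q_F - 55q_F.
The leader's first-order condition 353/2 - 3q_F = 0 yields q_F = 353/6.
Then q_N = (391 - 3·(353/6))/6 = 143/4.
Total output Q = 1135/12, so price P = 427 - 3·(1135/12) = 573/4.

143.25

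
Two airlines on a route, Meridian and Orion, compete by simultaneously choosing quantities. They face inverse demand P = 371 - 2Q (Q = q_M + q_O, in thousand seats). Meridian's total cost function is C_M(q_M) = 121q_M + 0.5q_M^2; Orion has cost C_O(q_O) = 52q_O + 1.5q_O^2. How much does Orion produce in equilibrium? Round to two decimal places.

35.32

Meridian's profit: π_M = (371 - 2Q)q_M - (121q_M + (1/2)q_M²). Setting ∂π_M/∂q_M = 0: 250 - 5q_M - 2(q_O) = 0.
Orion's first-order condition: 319 - 7q_O - 2(q_M) = 0.
So q_M = (250 - 2q_O)/5 and q_O = (319 - 2q_M)/7.
Substituting one into the other gives q_M = 1112/31 and q_O = 1095/31.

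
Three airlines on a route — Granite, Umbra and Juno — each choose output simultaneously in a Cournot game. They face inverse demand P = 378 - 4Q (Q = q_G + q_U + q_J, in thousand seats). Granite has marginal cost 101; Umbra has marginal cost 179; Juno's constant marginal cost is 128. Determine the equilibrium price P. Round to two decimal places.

Granite's profit: π_G = (378 - 4Q)q_G - (101q_G). Setting ∂π_G/∂q_G = 0: 277 - 8q_G - 4(q_U + q_J) = 0.
Umbra's profit: π_U = (378 - 4Q)q_U - (179q_U). Setting ∂π_U/∂q_U = 0: 199 - 8q_U - 4(q_G + q_J) = 0.
Juno's first-order condition: 250 - 8q_J - 4(q_G + q_U) = 0.
Adding the 3 first-order conditions: 726 − 16Q = 0, so Q = 363/8.
Back-substituting: q_G = (277 − 363/2)/4 = 191/8, q_U = (199 − 363/2)/4 = 35/8, q_J = (250 − 363/2)/4 = 137/8.
Total output Q = 363/8, so price P = 378 - 4·(363/8) = 393/2.

196.50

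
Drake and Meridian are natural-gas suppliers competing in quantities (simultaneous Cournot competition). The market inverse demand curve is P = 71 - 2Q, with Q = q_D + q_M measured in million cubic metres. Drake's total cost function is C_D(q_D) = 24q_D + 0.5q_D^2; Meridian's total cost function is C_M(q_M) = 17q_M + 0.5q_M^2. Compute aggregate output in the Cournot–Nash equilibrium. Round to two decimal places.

Drake's profit: π_D = (71 - 2Q)q_D - (24q_D + (1/2)q_D²). Setting ∂π_D/∂q_D = 0: 47 - 5q_D - 2(q_M) = 0.
Meridian's profit: π_M = (71 - 2Q)q_M - (17q_M + (1/2)q_M²). Setting ∂π_M/∂q_M = 0: 54 - 5q_M - 2(q_D) = 0.
So q_D = (47 - 2q_M)/5 and q_M = (54 - 2q_D)/5.
Substituting one into the other gives q_D = 127/21 and q_M = 176/21.
Total output Q = 127/21 + 176/21 = 101/7.

14.43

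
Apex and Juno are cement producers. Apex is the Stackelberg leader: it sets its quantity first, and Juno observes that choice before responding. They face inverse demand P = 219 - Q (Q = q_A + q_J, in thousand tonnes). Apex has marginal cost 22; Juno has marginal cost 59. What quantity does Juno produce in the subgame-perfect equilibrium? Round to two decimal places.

The follower Juno best-responds to any q_A: π_J = (219 - Q)q_J - 59q_J.
Setting the follower's marginal profit to zero, 160 - q_A - 2q_J = 0, i.e. q_J = (160 - q_A)/2.
The leader anticipates this reaction. Substituting into P = 219 - Q gives P = 139 - (1/2)q_A, so π_A = (139 - (1/2)q_A)q_A - 22q_A.
Maximising: ∂π_A/∂q_A = 117 - q_A = 0, giving q_A = 117.
Then q_J = (160 - 117)/2 = 43/2.

21.50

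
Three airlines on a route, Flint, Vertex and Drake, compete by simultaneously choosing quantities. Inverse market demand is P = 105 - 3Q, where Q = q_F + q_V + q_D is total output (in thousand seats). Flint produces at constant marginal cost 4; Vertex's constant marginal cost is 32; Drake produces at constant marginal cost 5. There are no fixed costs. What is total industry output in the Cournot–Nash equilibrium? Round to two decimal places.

22.83

Flint's profit: π_F = (105 - 3Q)q_F - (4q_F). Setting ∂π_F/∂q_F = 0: 101 - 6q_F - 3(q_V + q_D) = 0.
Vertex's first-order condition: 73 - 6q_V - 3(q_F + q_D) = 0.
Drake's first-order condition: 100 - 6q_D - 3(q_F + q_V) = 0.
Adding the 3 first-order conditions: 274 − 12Q = 0, so Q = 137/6.
Back-substituting: q_F = (101 − 137/2)/3 = 65/6, q_V = (73 − 137/2)/3 = 3/2, q_D = (100 − 137/2)/3 = 21/2.
Total output Q = 65/6 + 3/2 + 21/2 = 137/6.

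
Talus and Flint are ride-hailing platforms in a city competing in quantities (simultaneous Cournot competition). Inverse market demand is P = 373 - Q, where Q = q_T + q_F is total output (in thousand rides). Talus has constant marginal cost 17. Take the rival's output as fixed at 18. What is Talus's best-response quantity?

169

With the rival's output fixed at 18, Talus's profit is π_T = (373 - 18 - q_T)q_T - (17q_T) = (355 - q_T)q_T - (17q_T).
∂π_T/∂q_T = 338 - 2q_T = 0, so q_T = 169.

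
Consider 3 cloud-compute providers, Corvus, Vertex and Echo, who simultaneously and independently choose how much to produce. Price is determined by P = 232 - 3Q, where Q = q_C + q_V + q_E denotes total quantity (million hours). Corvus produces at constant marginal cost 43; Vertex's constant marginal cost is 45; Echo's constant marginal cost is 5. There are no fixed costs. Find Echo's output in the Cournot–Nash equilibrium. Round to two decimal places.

Corvus's profit: π_C = (232 - 3Q)q_C - (43q_C). Setting ∂π_C/∂q_C = 0: 189 - 6q_C - 3(q_V + q_E) = 0.
Vertex's first-order condition: 187 - 6q_V - 3(q_C + q_E) = 0.
Echo's profit: π_E = (232 - 3Q)q_E - (5q_E). Setting ∂π_E/∂q_E = 0: 227 - 6q_E - 3(q_C + q_V) = 0.
Summing all 3 equations gives 603 − 12Q = 0, hence Q = 201/4.
Back-substituting: q_C = (189 − 603/4)/3 = 51/4, q_V = (187 − 603/4)/3 = 145/12, q_E = (227 − 603/4)/3 = 305/12.

25.42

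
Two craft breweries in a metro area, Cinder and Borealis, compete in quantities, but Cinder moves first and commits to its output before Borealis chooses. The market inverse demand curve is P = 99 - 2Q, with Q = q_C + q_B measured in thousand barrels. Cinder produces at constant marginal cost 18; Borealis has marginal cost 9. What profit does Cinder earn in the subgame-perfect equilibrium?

The follower Borealis best-responds to any q_C: π_B = (99 - 2Q)q_B - 9q_B.
Setting the follower's marginal profit to zero, 90 - 2q_C - 4q_B = 0, i.e. q_B = (90 - 2q_C)/4.
Cinder substitutes q_B(q_C) into its own profit: π_C = q_C(99 - 2q_C - (90 - 2q_C)/2) - 18q_C = (54 - q_C)q_C - 18q_C.
Maximising: ∂π_C/∂q_C = 36 - 2q_C = 0, giving q_C = 18.
Then q_B = (90 - 2·18)/4 = 27/2.
Price P = 99 - 2·(63/2) = 36.
Cinder's profit: (36 - 18)·18 = 324.

324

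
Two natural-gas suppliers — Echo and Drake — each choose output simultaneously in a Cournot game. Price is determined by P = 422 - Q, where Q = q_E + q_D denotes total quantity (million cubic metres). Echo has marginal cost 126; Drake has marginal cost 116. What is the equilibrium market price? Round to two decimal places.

221.33

Echo's profit: π_E = (422 - Q)q_E - (126q_E). Setting ∂π_E/∂q_E = 0: 296 - 2q_E - (q_D) = 0.
Drake's first-order condition: 306 - 2q_D - (q_E) = 0.
Best responses: q_E = (296 - q_D)/2, q_D = (306 - q_E)/2.
Solving the pair: q_E = 286/3, q_D = 316/3.
Total output Q = 602/3, so price P = 422 - 602/3 = 664/3.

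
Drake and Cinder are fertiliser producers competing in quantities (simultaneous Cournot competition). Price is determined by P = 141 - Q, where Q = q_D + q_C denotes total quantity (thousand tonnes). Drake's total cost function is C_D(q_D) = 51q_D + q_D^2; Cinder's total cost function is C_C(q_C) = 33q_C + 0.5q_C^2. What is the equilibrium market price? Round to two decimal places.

Drake's profit: π_D = (141 - Q)q_D - (51q_D + q_D²). Setting ∂π_D/∂q_D = 0: 90 - 4q_D - (q_C) = 0.
Cinder's first-order condition: 108 - 3q_C - (q_D) = 0.
So q_D = (90 - q_C)/4 and q_C = (108 - q_D)/3.
Substituting one into the other gives q_D = 162/11 and q_C = 342/11.
Total output Q = 504/11, so price P = 141 - 504/11 = 1047/11.

95.18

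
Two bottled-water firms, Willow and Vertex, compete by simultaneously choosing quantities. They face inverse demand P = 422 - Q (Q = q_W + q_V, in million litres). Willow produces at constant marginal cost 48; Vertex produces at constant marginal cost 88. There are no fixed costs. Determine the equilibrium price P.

186

Willow's profit: π_W = (422 - Q)q_W - (48q_W). Setting ∂π_W/∂q_W = 0: 374 - 2q_W - (q_V) = 0.
Vertex's profit: π_V = (422 - Q)q_V - (88q_V). Setting ∂π_V/∂q_V = 0: 334 - 2q_V - (q_W) = 0.
Rearranging gives the reaction functions q_W = (374 - q_V)/2 and q_V = (334 - q_W)/2.
Substituting one into the other gives q_W = 138 and q_V = 98.
Total output Q = 236, so price P = 422 - 236 = 186.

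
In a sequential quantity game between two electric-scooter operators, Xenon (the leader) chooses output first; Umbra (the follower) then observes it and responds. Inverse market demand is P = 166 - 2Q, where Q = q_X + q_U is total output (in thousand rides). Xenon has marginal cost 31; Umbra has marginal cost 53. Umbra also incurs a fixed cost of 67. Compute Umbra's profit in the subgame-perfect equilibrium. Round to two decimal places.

Solve by backward induction. Given q_X, the follower Umbra maximises π_U = (166 - 2q_X - 2q_U)q_U - 53q_U.
Follower FOC: 113 - 2q_X - 4q_U = 0, so q_U(q_X) = (113 - 2q_X)/4.
Xenon substitutes q_U(q_X) into its own profit: π_X = q_X(166 - 2q_X - (113 - 2q_X)/2) - 31q_X = (219/2 - q_X)q_X - 31q_X.
Leader FOC: 157/2 - 2q_X = 0, so q_X = 157/4.
Then q_U = (113 - 2·(157/4))/4 = 69/8.
Price P = 166 - 2·(383/8) = 281/4.
Umbra's profit: (281/4 - 53)·(69/8) - 67 = 81.7813.

81.78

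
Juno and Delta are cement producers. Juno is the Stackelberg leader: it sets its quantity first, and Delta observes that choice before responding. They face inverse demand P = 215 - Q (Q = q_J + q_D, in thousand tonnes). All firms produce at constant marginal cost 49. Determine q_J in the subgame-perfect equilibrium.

83

Solve by backward induction. Given q_J, the follower Delta maximises π_D = (215 - q_J - q_D)q_D - 49q_D.
Setting the follower's marginal profit to zero, 166 - q_J - 2q_D = 0, i.e. q_D = (166 - q_J)/2.
Juno substitutes q_D(q_J) into its own profit: π_J = q_J(215 - q_J - (166 - q_J)/2) - 49q_J = (132 - (1/2)q_J)q_J - 49q_J.
The leader's first-order condition 83 - q_J = 0 yields q_J = 83.
Then q_D = (166 - 83)/2 = 83/2.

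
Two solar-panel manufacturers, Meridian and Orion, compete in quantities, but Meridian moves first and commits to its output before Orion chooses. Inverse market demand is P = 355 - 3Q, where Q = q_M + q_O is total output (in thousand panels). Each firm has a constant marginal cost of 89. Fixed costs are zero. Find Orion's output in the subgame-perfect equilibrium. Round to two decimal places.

Solve by backward induction. Given q_M, the follower Orion maximises π_O = (355 - 3q_M - 3q_O)q_O - 89q_O.
Setting the follower's marginal profit to zero, 266 - 3q_M - 6q_O = 0, i.e. q_O = (266 - 3q_M)/6.
Meridian substitutes q_O(q_M) into its own profit: π_M = q_M(355 - 3q_M - (266 - 3q_M)/2) - 89q_M = (222 - (3/2)q_M)q_M - 89q_M.
Maximising: ∂π_M/∂q_M = 133 - 3q_M = 0, giving q_M = 133/3.
Then q_O = (266 - 3·(133/3))/6 = 133/6.

22.17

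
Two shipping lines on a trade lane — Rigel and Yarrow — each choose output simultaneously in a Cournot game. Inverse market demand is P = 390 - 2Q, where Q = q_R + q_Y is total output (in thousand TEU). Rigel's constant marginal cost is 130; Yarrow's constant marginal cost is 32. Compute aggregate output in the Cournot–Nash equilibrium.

103

Rigel's profit: π_R = (390 - 2Q)q_R - (130q_R). Setting ∂π_R/∂q_R = 0: 260 - 4q_R - 2(q_Y) = 0.
Yarrow's profit: π_Y = (390 - 2Q)q_Y - (32q_Y). Setting ∂π_Y/∂q_Y = 0: 358 - 4q_Y - 2(q_R) = 0.
So q_R = (260 - 2q_Y)/4 and q_Y = (358 - 2q_R)/4.
Substituting one into the other gives q_R = 27 and q_Y = 76.
Total output Q = 27 + 76 = 103.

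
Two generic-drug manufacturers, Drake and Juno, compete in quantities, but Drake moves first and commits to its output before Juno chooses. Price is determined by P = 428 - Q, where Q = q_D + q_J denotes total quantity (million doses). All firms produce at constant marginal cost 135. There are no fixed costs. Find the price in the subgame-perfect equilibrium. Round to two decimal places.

208.25

Solve by backward induction. Given q_D, the follower Juno maximises π_J = (428 - q_D - q_J)q_J - 135q_J.
Follower FOC: 293 - q_D - 2q_J = 0, so q_J(q_D) = (293 - q_D)/2.
Drake substitutes q_J(q_D) into its own profit: π_D = q_D(428 - q_D - (293 - q_D)/2) - 135q_D = (563/2 - (1/2)q_D)q_D - 135q_D.
Leader FOC: 293/2 - q_D = 0, so q_D = 293/2.
Then q_J = (293 - 293/2)/2 = 293/4.
Total output Q = 879/4, so price P = 428 - 879/4 = 833/4.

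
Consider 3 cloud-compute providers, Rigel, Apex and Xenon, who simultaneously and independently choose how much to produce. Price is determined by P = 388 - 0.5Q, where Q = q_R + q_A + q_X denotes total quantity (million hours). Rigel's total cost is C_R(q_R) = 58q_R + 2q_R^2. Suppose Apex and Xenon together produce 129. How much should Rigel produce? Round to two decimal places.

With rivals' combined output fixed at 129, Rigel's profit is π_R = (388 - (1/2)·129 - (1/2)q_R)q_R - (58q_R + 2q_R²) = (647/2 - (1/2)q_R)q_R - (58q_R + 2q_R²).
∂π_R/∂q_R = 531/2 - 5q_R = 0, so q_R = 531/10.

53.10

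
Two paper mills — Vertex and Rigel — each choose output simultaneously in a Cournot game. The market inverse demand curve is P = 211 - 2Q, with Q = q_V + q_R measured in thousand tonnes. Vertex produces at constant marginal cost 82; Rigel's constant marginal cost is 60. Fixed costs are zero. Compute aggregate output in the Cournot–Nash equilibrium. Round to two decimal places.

Vertex's profit: π_V = (211 - 2Q)q_V - (82q_V). Setting ∂π_V/∂q_V = 0: 129 - 4q_V - 2(q_R) = 0.
Rigel's profit: π_R = (211 - 2Q)q_R - (60q_R). Setting ∂π_R/∂q_R = 0: 151 - 4q_R - 2(q_V) = 0.
So q_V = (129 - 2q_R)/4 and q_R = (151 - 2q_V)/4.
Solving the pair: q_V = 107/6, q_R = 173/6.
Total output Q = 107/6 + 173/6 = 140/3.

46.67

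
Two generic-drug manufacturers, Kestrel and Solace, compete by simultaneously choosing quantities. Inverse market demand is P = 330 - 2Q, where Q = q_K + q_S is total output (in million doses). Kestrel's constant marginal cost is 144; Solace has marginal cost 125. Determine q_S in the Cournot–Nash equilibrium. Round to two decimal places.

37.33

Kestrel's profit: π_K = (330 - 2Q)q_K - (144q_K). Setting ∂π_K/∂q_K = 0: 186 - 4q_K - 2(q_S) = 0.
Solace's first-order condition: 205 - 4q_S - 2(q_K) = 0.
Best responses: q_K = (186 - 2q_S)/4, q_S = (205 - 2q_K)/4.
Substituting one into the other gives q_K = 167/6 and q_S = 112/3.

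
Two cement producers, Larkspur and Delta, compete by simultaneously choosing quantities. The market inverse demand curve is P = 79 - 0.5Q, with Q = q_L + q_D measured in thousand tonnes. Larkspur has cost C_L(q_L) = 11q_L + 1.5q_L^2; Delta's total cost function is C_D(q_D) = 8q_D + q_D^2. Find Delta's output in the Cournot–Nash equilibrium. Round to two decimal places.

Larkspur's profit: π_L = (79 - 0.5Q)q_L - (11q_L + (3/2)q_L²). Setting ∂π_L/∂q_L = 0: 68 - 4q_L - (1/2)(q_D) = 0.
Delta's first-order condition: 71 - 3q_D - (1/2)(q_L) = 0.
Rearranging gives the reaction functions q_L = (68 - (1/2)q_D)/4 and q_D = (71 - (1/2)q_L)/3.
Substituting one into the other gives q_L = 674/47 and q_D = 1000/47.

21.28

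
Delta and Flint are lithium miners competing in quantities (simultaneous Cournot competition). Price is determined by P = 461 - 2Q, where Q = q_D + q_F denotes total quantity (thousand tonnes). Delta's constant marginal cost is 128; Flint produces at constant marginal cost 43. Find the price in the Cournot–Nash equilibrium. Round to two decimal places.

210.67

Delta's profit: π_D = (461 - 2Q)q_D - (128q_D). Setting ∂π_D/∂q_D = 0: 333 - 4q_D - 2(q_F) = 0.
Flint's profit: π_F = (461 - 2Q)q_F - (43q_F). Setting ∂π_F/∂q_F = 0: 418 - 4q_F - 2(q_D) = 0.
So q_D = (333 - 2q_F)/4 and q_F = (418 - 2q_D)/4.
Substituting one into the other gives q_D = 124/3 and q_F = 503/6.
Total output Q = 751/6, so price P = 461 - 2·(751/6) = 632/3.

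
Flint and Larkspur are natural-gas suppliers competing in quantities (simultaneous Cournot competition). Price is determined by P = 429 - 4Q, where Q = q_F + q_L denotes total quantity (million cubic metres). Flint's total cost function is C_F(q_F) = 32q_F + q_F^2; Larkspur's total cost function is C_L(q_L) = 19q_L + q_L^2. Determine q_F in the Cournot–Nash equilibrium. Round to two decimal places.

Flint's profit: π_F = (429 - 4Q)q_F - (32q_F + q_F²). Setting ∂π_F/∂q_F = 0: 397 - 10q_F - 4(q_L) = 0.
Larkspur's first-order condition: 410 - 10q_L - 4(q_F) = 0.
So q_F = (397 - 4q_L)/10 and q_L = (410 - 4q_F)/10.
Substituting one into the other gives q_F = 1165/42 and q_L = 628/21.

27.74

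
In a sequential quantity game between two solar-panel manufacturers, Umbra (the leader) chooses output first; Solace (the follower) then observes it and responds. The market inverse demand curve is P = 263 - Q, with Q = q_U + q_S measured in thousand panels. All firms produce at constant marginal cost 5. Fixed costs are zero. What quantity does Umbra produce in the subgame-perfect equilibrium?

Solve by backward induction. Given q_U, the follower Solace maximises π_S = (263 - q_U - q_S)q_S - 5q_S.
Follower FOC: 258 - q_U - 2q_S = 0, so q_S(q_U) = (258 - q_U)/2.
The leader anticipates this reaction. Substituting into P = 263 - Q gives P = 134 - (1/2)q_U, so π_U = (134 - (1/2)q_U)q_U - 5q_U.
Maximising: ∂π_U/∂q_U = 129 - q_U = 0, giving q_U = 129.
Then q_S = (258 - 129)/2 = 129/2.

129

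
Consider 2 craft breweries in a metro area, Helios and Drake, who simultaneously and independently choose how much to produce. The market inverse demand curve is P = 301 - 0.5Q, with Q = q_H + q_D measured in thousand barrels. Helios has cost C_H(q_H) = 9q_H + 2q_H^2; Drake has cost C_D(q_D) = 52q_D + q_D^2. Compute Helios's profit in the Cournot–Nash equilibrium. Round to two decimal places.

6489.54

Helios's profit: π_H = (301 - 0.5Q)q_H - (9q_H + 2q_H²). Setting ∂π_H/∂q_H = 0: 292 - 5q_H - (1/2)(q_D) = 0.
Drake's profit: π_D = (301 - 0.5Q)q_D - (52q_D + q_D²). Setting ∂π_D/∂q_D = 0: 249 - 3q_D - (1/2)(q_H) = 0.
Best responses: q_H = (292 - (1/2)q_D)/5, q_D = (249 - (1/2)q_H)/3.
Substituting one into the other gives q_H = 50.9492 and q_D = 74.5085.
Price P = 301 - (1/2)·125.4576 = 238.2712.
Helios's profit: 238.2712·50.9492 - 9·50.9492 - 2·50.9492² = 6489.5404.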